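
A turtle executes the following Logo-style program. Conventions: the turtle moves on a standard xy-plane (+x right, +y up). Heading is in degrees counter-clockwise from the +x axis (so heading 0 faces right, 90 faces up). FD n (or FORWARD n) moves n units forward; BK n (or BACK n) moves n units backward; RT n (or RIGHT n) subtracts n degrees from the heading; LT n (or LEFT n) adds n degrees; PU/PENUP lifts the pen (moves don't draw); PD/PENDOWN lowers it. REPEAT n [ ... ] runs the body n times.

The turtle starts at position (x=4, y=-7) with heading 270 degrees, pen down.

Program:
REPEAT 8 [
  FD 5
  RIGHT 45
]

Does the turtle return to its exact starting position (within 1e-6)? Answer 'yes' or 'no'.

Answer: yes

Derivation:
Executing turtle program step by step:
Start: pos=(4,-7), heading=270, pen down
REPEAT 8 [
  -- iteration 1/8 --
  FD 5: (4,-7) -> (4,-12) [heading=270, draw]
  RT 45: heading 270 -> 225
  -- iteration 2/8 --
  FD 5: (4,-12) -> (0.464,-15.536) [heading=225, draw]
  RT 45: heading 225 -> 180
  -- iteration 3/8 --
  FD 5: (0.464,-15.536) -> (-4.536,-15.536) [heading=180, draw]
  RT 45: heading 180 -> 135
  -- iteration 4/8 --
  FD 5: (-4.536,-15.536) -> (-8.071,-12) [heading=135, draw]
  RT 45: heading 135 -> 90
  -- iteration 5/8 --
  FD 5: (-8.071,-12) -> (-8.071,-7) [heading=90, draw]
  RT 45: heading 90 -> 45
  -- iteration 6/8 --
  FD 5: (-8.071,-7) -> (-4.536,-3.464) [heading=45, draw]
  RT 45: heading 45 -> 0
  -- iteration 7/8 --
  FD 5: (-4.536,-3.464) -> (0.464,-3.464) [heading=0, draw]
  RT 45: heading 0 -> 315
  -- iteration 8/8 --
  FD 5: (0.464,-3.464) -> (4,-7) [heading=315, draw]
  RT 45: heading 315 -> 270
]
Final: pos=(4,-7), heading=270, 8 segment(s) drawn

Start position: (4, -7)
Final position: (4, -7)
Distance = 0; < 1e-6 -> CLOSED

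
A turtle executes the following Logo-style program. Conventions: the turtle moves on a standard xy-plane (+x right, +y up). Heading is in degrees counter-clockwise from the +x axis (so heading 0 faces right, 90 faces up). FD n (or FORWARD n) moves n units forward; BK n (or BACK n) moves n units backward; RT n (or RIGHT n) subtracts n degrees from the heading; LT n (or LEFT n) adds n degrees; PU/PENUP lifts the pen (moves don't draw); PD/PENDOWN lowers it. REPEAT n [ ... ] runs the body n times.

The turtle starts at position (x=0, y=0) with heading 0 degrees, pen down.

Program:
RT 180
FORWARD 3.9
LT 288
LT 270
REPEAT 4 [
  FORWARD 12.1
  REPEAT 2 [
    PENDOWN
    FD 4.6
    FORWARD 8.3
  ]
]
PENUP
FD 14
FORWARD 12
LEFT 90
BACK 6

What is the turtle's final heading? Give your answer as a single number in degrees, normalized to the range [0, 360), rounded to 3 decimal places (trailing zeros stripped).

Executing turtle program step by step:
Start: pos=(0,0), heading=0, pen down
RT 180: heading 0 -> 180
FD 3.9: (0,0) -> (-3.9,0) [heading=180, draw]
LT 288: heading 180 -> 108
LT 270: heading 108 -> 18
REPEAT 4 [
  -- iteration 1/4 --
  FD 12.1: (-3.9,0) -> (7.608,3.739) [heading=18, draw]
  REPEAT 2 [
    -- iteration 1/2 --
    PD: pen down
    FD 4.6: (7.608,3.739) -> (11.983,5.161) [heading=18, draw]
    FD 8.3: (11.983,5.161) -> (19.876,7.725) [heading=18, draw]
    -- iteration 2/2 --
    PD: pen down
    FD 4.6: (19.876,7.725) -> (24.251,9.147) [heading=18, draw]
    FD 8.3: (24.251,9.147) -> (32.145,11.712) [heading=18, draw]
  ]
  -- iteration 2/4 --
  FD 12.1: (32.145,11.712) -> (43.653,15.451) [heading=18, draw]
  REPEAT 2 [
    -- iteration 1/2 --
    PD: pen down
    FD 4.6: (43.653,15.451) -> (48.028,16.872) [heading=18, draw]
    FD 8.3: (48.028,16.872) -> (55.921,19.437) [heading=18, draw]
    -- iteration 2/2 --
    PD: pen down
    FD 4.6: (55.921,19.437) -> (60.296,20.859) [heading=18, draw]
    FD 8.3: (60.296,20.859) -> (68.19,23.423) [heading=18, draw]
  ]
  -- iteration 3/4 --
  FD 12.1: (68.19,23.423) -> (79.698,27.163) [heading=18, draw]
  REPEAT 2 [
    -- iteration 1/2 --
    PD: pen down
    FD 4.6: (79.698,27.163) -> (84.073,28.584) [heading=18, draw]
    FD 8.3: (84.073,28.584) -> (91.966,31.149) [heading=18, draw]
    -- iteration 2/2 --
    PD: pen down
    FD 4.6: (91.966,31.149) -> (96.341,32.57) [heading=18, draw]
    FD 8.3: (96.341,32.57) -> (104.235,35.135) [heading=18, draw]
  ]
  -- iteration 4/4 --
  FD 12.1: (104.235,35.135) -> (115.743,38.874) [heading=18, draw]
  REPEAT 2 [
    -- iteration 1/2 --
    PD: pen down
    FD 4.6: (115.743,38.874) -> (120.118,40.296) [heading=18, draw]
    FD 8.3: (120.118,40.296) -> (128.012,42.861) [heading=18, draw]
    -- iteration 2/2 --
    PD: pen down
    FD 4.6: (128.012,42.861) -> (132.386,44.282) [heading=18, draw]
    FD 8.3: (132.386,44.282) -> (140.28,46.847) [heading=18, draw]
  ]
]
PU: pen up
FD 14: (140.28,46.847) -> (153.595,51.173) [heading=18, move]
FD 12: (153.595,51.173) -> (165.008,54.881) [heading=18, move]
LT 90: heading 18 -> 108
BK 6: (165.008,54.881) -> (166.862,49.175) [heading=108, move]
Final: pos=(166.862,49.175), heading=108, 21 segment(s) drawn

Answer: 108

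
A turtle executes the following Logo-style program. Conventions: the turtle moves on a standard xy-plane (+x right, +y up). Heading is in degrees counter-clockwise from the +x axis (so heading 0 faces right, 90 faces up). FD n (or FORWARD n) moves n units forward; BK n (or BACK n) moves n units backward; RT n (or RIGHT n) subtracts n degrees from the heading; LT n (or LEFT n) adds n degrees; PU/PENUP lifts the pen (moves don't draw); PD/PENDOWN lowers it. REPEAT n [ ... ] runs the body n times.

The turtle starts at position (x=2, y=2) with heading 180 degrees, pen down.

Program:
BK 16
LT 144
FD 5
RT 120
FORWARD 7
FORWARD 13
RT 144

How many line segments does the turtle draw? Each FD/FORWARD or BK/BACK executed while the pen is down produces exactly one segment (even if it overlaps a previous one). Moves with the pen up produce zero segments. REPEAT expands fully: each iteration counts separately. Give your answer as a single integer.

Executing turtle program step by step:
Start: pos=(2,2), heading=180, pen down
BK 16: (2,2) -> (18,2) [heading=180, draw]
LT 144: heading 180 -> 324
FD 5: (18,2) -> (22.045,-0.939) [heading=324, draw]
RT 120: heading 324 -> 204
FD 7: (22.045,-0.939) -> (15.65,-3.786) [heading=204, draw]
FD 13: (15.65,-3.786) -> (3.774,-9.074) [heading=204, draw]
RT 144: heading 204 -> 60
Final: pos=(3.774,-9.074), heading=60, 4 segment(s) drawn
Segments drawn: 4

Answer: 4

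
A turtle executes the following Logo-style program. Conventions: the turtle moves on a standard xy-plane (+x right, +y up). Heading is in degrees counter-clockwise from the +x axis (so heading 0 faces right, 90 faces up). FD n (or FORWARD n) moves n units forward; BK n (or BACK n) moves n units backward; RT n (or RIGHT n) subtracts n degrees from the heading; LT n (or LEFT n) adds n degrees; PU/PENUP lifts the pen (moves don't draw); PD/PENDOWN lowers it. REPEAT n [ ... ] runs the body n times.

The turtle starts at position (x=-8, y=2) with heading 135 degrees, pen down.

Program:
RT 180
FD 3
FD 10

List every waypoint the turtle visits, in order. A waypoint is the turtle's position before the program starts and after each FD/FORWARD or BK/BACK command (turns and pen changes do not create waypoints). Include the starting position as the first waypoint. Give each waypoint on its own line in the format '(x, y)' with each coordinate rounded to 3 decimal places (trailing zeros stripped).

Answer: (-8, 2)
(-5.879, -0.121)
(1.192, -7.192)

Derivation:
Executing turtle program step by step:
Start: pos=(-8,2), heading=135, pen down
RT 180: heading 135 -> 315
FD 3: (-8,2) -> (-5.879,-0.121) [heading=315, draw]
FD 10: (-5.879,-0.121) -> (1.192,-7.192) [heading=315, draw]
Final: pos=(1.192,-7.192), heading=315, 2 segment(s) drawn
Waypoints (3 total):
(-8, 2)
(-5.879, -0.121)
(1.192, -7.192)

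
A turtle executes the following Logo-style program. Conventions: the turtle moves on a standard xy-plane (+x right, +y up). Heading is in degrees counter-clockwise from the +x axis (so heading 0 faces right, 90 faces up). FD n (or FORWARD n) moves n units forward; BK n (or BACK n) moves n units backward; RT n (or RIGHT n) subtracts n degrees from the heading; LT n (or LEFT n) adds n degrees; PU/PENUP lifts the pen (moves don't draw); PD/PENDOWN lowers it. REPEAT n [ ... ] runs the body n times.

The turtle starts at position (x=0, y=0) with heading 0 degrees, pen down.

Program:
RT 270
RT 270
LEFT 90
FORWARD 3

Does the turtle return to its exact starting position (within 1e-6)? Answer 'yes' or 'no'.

Answer: no

Derivation:
Executing turtle program step by step:
Start: pos=(0,0), heading=0, pen down
RT 270: heading 0 -> 90
RT 270: heading 90 -> 180
LT 90: heading 180 -> 270
FD 3: (0,0) -> (0,-3) [heading=270, draw]
Final: pos=(0,-3), heading=270, 1 segment(s) drawn

Start position: (0, 0)
Final position: (0, -3)
Distance = 3; >= 1e-6 -> NOT closed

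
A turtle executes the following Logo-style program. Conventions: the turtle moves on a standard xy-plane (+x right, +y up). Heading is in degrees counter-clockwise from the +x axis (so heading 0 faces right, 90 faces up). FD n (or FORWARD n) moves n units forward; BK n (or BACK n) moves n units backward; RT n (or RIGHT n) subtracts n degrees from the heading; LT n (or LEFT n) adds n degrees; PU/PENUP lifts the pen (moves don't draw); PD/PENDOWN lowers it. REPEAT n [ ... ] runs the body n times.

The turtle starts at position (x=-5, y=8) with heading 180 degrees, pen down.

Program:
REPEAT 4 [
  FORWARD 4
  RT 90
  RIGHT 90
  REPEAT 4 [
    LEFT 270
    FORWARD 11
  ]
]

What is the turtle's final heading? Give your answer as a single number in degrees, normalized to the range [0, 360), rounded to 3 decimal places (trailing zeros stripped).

Executing turtle program step by step:
Start: pos=(-5,8), heading=180, pen down
REPEAT 4 [
  -- iteration 1/4 --
  FD 4: (-5,8) -> (-9,8) [heading=180, draw]
  RT 90: heading 180 -> 90
  RT 90: heading 90 -> 0
  REPEAT 4 [
    -- iteration 1/4 --
    LT 270: heading 0 -> 270
    FD 11: (-9,8) -> (-9,-3) [heading=270, draw]
    -- iteration 2/4 --
    LT 270: heading 270 -> 180
    FD 11: (-9,-3) -> (-20,-3) [heading=180, draw]
    -- iteration 3/4 --
    LT 270: heading 180 -> 90
    FD 11: (-20,-3) -> (-20,8) [heading=90, draw]
    -- iteration 4/4 --
    LT 270: heading 90 -> 0
    FD 11: (-20,8) -> (-9,8) [heading=0, draw]
  ]
  -- iteration 2/4 --
  FD 4: (-9,8) -> (-5,8) [heading=0, draw]
  RT 90: heading 0 -> 270
  RT 90: heading 270 -> 180
  REPEAT 4 [
    -- iteration 1/4 --
    LT 270: heading 180 -> 90
    FD 11: (-5,8) -> (-5,19) [heading=90, draw]
    -- iteration 2/4 --
    LT 270: heading 90 -> 0
    FD 11: (-5,19) -> (6,19) [heading=0, draw]
    -- iteration 3/4 --
    LT 270: heading 0 -> 270
    FD 11: (6,19) -> (6,8) [heading=270, draw]
    -- iteration 4/4 --
    LT 270: heading 270 -> 180
    FD 11: (6,8) -> (-5,8) [heading=180, draw]
  ]
  -- iteration 3/4 --
  FD 4: (-5,8) -> (-9,8) [heading=180, draw]
  RT 90: heading 180 -> 90
  RT 90: heading 90 -> 0
  REPEAT 4 [
    -- iteration 1/4 --
    LT 270: heading 0 -> 270
    FD 11: (-9,8) -> (-9,-3) [heading=270, draw]
    -- iteration 2/4 --
    LT 270: heading 270 -> 180
    FD 11: (-9,-3) -> (-20,-3) [heading=180, draw]
    -- iteration 3/4 --
    LT 270: heading 180 -> 90
    FD 11: (-20,-3) -> (-20,8) [heading=90, draw]
    -- iteration 4/4 --
    LT 270: heading 90 -> 0
    FD 11: (-20,8) -> (-9,8) [heading=0, draw]
  ]
  -- iteration 4/4 --
  FD 4: (-9,8) -> (-5,8) [heading=0, draw]
  RT 90: heading 0 -> 270
  RT 90: heading 270 -> 180
  REPEAT 4 [
    -- iteration 1/4 --
    LT 270: heading 180 -> 90
    FD 11: (-5,8) -> (-5,19) [heading=90, draw]
    -- iteration 2/4 --
    LT 270: heading 90 -> 0
    FD 11: (-5,19) -> (6,19) [heading=0, draw]
    -- iteration 3/4 --
    LT 270: heading 0 -> 270
    FD 11: (6,19) -> (6,8) [heading=270, draw]
    -- iteration 4/4 --
    LT 270: heading 270 -> 180
    FD 11: (6,8) -> (-5,8) [heading=180, draw]
  ]
]
Final: pos=(-5,8), heading=180, 20 segment(s) drawn

Answer: 180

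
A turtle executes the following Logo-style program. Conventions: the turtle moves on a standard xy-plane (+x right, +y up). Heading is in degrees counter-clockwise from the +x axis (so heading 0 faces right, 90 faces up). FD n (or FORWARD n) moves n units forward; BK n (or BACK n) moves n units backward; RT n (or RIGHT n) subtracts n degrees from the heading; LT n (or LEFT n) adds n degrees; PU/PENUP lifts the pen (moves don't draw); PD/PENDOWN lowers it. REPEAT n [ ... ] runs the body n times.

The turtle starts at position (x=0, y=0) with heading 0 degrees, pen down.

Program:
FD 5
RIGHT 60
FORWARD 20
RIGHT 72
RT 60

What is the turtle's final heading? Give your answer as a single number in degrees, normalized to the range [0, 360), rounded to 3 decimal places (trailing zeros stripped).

Answer: 168

Derivation:
Executing turtle program step by step:
Start: pos=(0,0), heading=0, pen down
FD 5: (0,0) -> (5,0) [heading=0, draw]
RT 60: heading 0 -> 300
FD 20: (5,0) -> (15,-17.321) [heading=300, draw]
RT 72: heading 300 -> 228
RT 60: heading 228 -> 168
Final: pos=(15,-17.321), heading=168, 2 segment(s) drawn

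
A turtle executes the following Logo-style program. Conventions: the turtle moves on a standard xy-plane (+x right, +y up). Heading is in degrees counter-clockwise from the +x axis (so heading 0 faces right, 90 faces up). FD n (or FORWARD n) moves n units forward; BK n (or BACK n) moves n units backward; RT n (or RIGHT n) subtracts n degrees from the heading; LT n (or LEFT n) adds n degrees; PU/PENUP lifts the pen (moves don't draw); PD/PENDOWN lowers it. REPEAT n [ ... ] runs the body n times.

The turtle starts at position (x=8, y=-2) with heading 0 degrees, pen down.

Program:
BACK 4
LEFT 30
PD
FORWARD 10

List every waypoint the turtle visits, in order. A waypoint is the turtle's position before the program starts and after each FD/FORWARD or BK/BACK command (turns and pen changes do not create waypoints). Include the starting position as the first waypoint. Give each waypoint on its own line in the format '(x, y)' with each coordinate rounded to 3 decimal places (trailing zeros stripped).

Executing turtle program step by step:
Start: pos=(8,-2), heading=0, pen down
BK 4: (8,-2) -> (4,-2) [heading=0, draw]
LT 30: heading 0 -> 30
PD: pen down
FD 10: (4,-2) -> (12.66,3) [heading=30, draw]
Final: pos=(12.66,3), heading=30, 2 segment(s) drawn
Waypoints (3 total):
(8, -2)
(4, -2)
(12.66, 3)

Answer: (8, -2)
(4, -2)
(12.66, 3)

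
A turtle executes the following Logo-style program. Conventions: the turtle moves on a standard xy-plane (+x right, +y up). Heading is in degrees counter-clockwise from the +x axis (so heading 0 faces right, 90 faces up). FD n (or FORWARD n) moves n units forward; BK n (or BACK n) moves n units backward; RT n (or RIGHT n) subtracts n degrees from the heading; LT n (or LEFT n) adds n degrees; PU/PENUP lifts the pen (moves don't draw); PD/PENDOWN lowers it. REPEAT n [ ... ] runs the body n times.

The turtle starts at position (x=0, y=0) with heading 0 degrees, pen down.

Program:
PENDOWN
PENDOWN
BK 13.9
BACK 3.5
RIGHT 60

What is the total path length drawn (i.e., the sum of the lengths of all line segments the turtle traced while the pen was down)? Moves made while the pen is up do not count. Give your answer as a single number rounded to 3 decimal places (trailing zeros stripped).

Executing turtle program step by step:
Start: pos=(0,0), heading=0, pen down
PD: pen down
PD: pen down
BK 13.9: (0,0) -> (-13.9,0) [heading=0, draw]
BK 3.5: (-13.9,0) -> (-17.4,0) [heading=0, draw]
RT 60: heading 0 -> 300
Final: pos=(-17.4,0), heading=300, 2 segment(s) drawn

Segment lengths:
  seg 1: (0,0) -> (-13.9,0), length = 13.9
  seg 2: (-13.9,0) -> (-17.4,0), length = 3.5
Total = 17.4

Answer: 17.4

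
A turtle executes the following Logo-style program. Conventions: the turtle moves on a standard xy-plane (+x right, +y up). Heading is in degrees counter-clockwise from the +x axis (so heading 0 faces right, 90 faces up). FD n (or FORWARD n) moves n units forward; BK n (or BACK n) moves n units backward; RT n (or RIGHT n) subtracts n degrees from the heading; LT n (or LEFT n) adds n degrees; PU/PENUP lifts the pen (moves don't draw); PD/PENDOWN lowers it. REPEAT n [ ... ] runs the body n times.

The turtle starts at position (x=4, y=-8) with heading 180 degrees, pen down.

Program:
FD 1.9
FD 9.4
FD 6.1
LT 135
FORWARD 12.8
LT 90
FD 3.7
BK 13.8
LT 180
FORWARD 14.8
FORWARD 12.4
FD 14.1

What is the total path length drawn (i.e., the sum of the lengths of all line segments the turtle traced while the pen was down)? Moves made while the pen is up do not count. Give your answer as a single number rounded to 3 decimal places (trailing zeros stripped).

Answer: 89

Derivation:
Executing turtle program step by step:
Start: pos=(4,-8), heading=180, pen down
FD 1.9: (4,-8) -> (2.1,-8) [heading=180, draw]
FD 9.4: (2.1,-8) -> (-7.3,-8) [heading=180, draw]
FD 6.1: (-7.3,-8) -> (-13.4,-8) [heading=180, draw]
LT 135: heading 180 -> 315
FD 12.8: (-13.4,-8) -> (-4.349,-17.051) [heading=315, draw]
LT 90: heading 315 -> 45
FD 3.7: (-4.349,-17.051) -> (-1.733,-14.435) [heading=45, draw]
BK 13.8: (-1.733,-14.435) -> (-11.491,-24.193) [heading=45, draw]
LT 180: heading 45 -> 225
FD 14.8: (-11.491,-24.193) -> (-21.956,-34.658) [heading=225, draw]
FD 12.4: (-21.956,-34.658) -> (-30.724,-43.426) [heading=225, draw]
FD 14.1: (-30.724,-43.426) -> (-40.694,-53.396) [heading=225, draw]
Final: pos=(-40.694,-53.396), heading=225, 9 segment(s) drawn

Segment lengths:
  seg 1: (4,-8) -> (2.1,-8), length = 1.9
  seg 2: (2.1,-8) -> (-7.3,-8), length = 9.4
  seg 3: (-7.3,-8) -> (-13.4,-8), length = 6.1
  seg 4: (-13.4,-8) -> (-4.349,-17.051), length = 12.8
  seg 5: (-4.349,-17.051) -> (-1.733,-14.435), length = 3.7
  seg 6: (-1.733,-14.435) -> (-11.491,-24.193), length = 13.8
  seg 7: (-11.491,-24.193) -> (-21.956,-34.658), length = 14.8
  seg 8: (-21.956,-34.658) -> (-30.724,-43.426), length = 12.4
  seg 9: (-30.724,-43.426) -> (-40.694,-53.396), length = 14.1
Total = 89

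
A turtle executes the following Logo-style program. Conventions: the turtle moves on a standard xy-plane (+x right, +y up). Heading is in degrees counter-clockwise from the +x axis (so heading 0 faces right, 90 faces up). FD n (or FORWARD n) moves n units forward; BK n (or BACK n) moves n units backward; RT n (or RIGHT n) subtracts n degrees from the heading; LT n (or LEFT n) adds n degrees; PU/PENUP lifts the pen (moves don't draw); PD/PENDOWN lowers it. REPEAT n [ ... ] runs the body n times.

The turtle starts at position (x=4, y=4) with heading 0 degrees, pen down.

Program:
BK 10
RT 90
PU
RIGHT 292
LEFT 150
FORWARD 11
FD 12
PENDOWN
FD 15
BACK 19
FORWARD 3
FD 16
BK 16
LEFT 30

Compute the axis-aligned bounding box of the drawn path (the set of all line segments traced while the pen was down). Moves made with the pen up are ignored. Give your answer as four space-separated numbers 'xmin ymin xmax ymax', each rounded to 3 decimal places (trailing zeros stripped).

Answer: -29.395 4 4 33.944

Derivation:
Executing turtle program step by step:
Start: pos=(4,4), heading=0, pen down
BK 10: (4,4) -> (-6,4) [heading=0, draw]
RT 90: heading 0 -> 270
PU: pen up
RT 292: heading 270 -> 338
LT 150: heading 338 -> 128
FD 11: (-6,4) -> (-12.772,12.668) [heading=128, move]
FD 12: (-12.772,12.668) -> (-20.16,22.124) [heading=128, move]
PD: pen down
FD 15: (-20.16,22.124) -> (-29.395,33.944) [heading=128, draw]
BK 19: (-29.395,33.944) -> (-17.698,18.972) [heading=128, draw]
FD 3: (-17.698,18.972) -> (-19.545,21.336) [heading=128, draw]
FD 16: (-19.545,21.336) -> (-29.395,33.944) [heading=128, draw]
BK 16: (-29.395,33.944) -> (-19.545,21.336) [heading=128, draw]
LT 30: heading 128 -> 158
Final: pos=(-19.545,21.336), heading=158, 6 segment(s) drawn

Segment endpoints: x in {-29.395, -20.16, -19.545, -19.545, -17.698, -6, 4}, y in {4, 18.972, 21.336, 22.124, 33.944}
xmin=-29.395, ymin=4, xmax=4, ymax=33.944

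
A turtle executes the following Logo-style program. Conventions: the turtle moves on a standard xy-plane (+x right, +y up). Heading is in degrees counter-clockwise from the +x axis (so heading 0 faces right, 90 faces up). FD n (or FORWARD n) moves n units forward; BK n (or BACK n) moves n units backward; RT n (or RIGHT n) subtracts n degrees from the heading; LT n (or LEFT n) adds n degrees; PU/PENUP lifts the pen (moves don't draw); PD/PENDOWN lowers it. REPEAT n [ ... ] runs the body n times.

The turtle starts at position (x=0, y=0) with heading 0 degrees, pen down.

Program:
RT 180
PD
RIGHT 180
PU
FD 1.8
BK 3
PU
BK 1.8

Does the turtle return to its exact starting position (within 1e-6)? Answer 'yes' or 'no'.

Executing turtle program step by step:
Start: pos=(0,0), heading=0, pen down
RT 180: heading 0 -> 180
PD: pen down
RT 180: heading 180 -> 0
PU: pen up
FD 1.8: (0,0) -> (1.8,0) [heading=0, move]
BK 3: (1.8,0) -> (-1.2,0) [heading=0, move]
PU: pen up
BK 1.8: (-1.2,0) -> (-3,0) [heading=0, move]
Final: pos=(-3,0), heading=0, 0 segment(s) drawn

Start position: (0, 0)
Final position: (-3, 0)
Distance = 3; >= 1e-6 -> NOT closed

Answer: no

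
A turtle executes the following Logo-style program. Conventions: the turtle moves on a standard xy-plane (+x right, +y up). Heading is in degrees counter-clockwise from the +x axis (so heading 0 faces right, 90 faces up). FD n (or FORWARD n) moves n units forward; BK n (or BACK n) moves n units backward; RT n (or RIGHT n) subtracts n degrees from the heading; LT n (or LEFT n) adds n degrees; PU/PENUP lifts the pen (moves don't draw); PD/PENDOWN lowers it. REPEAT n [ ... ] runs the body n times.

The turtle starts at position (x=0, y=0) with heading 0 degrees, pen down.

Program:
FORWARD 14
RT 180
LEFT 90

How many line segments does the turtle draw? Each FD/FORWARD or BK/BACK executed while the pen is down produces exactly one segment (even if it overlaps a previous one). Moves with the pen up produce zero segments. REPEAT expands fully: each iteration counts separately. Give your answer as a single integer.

Executing turtle program step by step:
Start: pos=(0,0), heading=0, pen down
FD 14: (0,0) -> (14,0) [heading=0, draw]
RT 180: heading 0 -> 180
LT 90: heading 180 -> 270
Final: pos=(14,0), heading=270, 1 segment(s) drawn
Segments drawn: 1

Answer: 1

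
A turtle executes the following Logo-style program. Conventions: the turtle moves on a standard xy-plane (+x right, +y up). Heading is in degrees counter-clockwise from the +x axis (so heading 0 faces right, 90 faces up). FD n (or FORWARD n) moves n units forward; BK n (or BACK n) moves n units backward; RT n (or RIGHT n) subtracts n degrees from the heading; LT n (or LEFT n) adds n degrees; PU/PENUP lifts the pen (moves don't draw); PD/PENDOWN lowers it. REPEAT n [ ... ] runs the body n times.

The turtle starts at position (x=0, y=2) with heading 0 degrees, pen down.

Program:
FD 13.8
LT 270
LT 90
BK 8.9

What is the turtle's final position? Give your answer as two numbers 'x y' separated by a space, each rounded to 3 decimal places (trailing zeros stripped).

Executing turtle program step by step:
Start: pos=(0,2), heading=0, pen down
FD 13.8: (0,2) -> (13.8,2) [heading=0, draw]
LT 270: heading 0 -> 270
LT 90: heading 270 -> 0
BK 8.9: (13.8,2) -> (4.9,2) [heading=0, draw]
Final: pos=(4.9,2), heading=0, 2 segment(s) drawn

Answer: 4.9 2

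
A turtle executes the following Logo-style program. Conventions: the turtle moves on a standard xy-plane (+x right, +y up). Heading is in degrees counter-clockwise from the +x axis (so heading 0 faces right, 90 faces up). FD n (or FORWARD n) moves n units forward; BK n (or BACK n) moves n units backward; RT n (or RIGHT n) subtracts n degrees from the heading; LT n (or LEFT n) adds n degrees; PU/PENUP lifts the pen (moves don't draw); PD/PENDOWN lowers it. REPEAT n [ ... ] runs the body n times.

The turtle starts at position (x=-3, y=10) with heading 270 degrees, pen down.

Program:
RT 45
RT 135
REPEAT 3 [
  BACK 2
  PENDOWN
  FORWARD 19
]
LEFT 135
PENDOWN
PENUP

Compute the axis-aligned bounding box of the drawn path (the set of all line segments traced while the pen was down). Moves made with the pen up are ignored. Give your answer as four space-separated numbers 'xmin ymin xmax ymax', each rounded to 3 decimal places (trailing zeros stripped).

Executing turtle program step by step:
Start: pos=(-3,10), heading=270, pen down
RT 45: heading 270 -> 225
RT 135: heading 225 -> 90
REPEAT 3 [
  -- iteration 1/3 --
  BK 2: (-3,10) -> (-3,8) [heading=90, draw]
  PD: pen down
  FD 19: (-3,8) -> (-3,27) [heading=90, draw]
  -- iteration 2/3 --
  BK 2: (-3,27) -> (-3,25) [heading=90, draw]
  PD: pen down
  FD 19: (-3,25) -> (-3,44) [heading=90, draw]
  -- iteration 3/3 --
  BK 2: (-3,44) -> (-3,42) [heading=90, draw]
  PD: pen down
  FD 19: (-3,42) -> (-3,61) [heading=90, draw]
]
LT 135: heading 90 -> 225
PD: pen down
PU: pen up
Final: pos=(-3,61), heading=225, 6 segment(s) drawn

Segment endpoints: x in {-3, -3, -3, -3}, y in {8, 10, 25, 27, 42, 44, 61}
xmin=-3, ymin=8, xmax=-3, ymax=61

Answer: -3 8 -3 61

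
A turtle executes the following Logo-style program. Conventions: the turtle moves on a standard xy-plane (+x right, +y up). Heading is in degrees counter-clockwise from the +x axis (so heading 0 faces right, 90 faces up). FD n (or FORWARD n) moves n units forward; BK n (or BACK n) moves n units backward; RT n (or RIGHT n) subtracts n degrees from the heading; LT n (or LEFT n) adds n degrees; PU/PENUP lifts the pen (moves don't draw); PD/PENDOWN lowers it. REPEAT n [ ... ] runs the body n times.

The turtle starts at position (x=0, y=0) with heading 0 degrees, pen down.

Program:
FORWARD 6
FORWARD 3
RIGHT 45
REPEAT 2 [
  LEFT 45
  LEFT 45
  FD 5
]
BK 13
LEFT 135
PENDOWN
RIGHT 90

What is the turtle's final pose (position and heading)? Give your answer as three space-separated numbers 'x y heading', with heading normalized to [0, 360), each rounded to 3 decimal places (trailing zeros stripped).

Executing turtle program step by step:
Start: pos=(0,0), heading=0, pen down
FD 6: (0,0) -> (6,0) [heading=0, draw]
FD 3: (6,0) -> (9,0) [heading=0, draw]
RT 45: heading 0 -> 315
REPEAT 2 [
  -- iteration 1/2 --
  LT 45: heading 315 -> 0
  LT 45: heading 0 -> 45
  FD 5: (9,0) -> (12.536,3.536) [heading=45, draw]
  -- iteration 2/2 --
  LT 45: heading 45 -> 90
  LT 45: heading 90 -> 135
  FD 5: (12.536,3.536) -> (9,7.071) [heading=135, draw]
]
BK 13: (9,7.071) -> (18.192,-2.121) [heading=135, draw]
LT 135: heading 135 -> 270
PD: pen down
RT 90: heading 270 -> 180
Final: pos=(18.192,-2.121), heading=180, 5 segment(s) drawn

Answer: 18.192 -2.121 180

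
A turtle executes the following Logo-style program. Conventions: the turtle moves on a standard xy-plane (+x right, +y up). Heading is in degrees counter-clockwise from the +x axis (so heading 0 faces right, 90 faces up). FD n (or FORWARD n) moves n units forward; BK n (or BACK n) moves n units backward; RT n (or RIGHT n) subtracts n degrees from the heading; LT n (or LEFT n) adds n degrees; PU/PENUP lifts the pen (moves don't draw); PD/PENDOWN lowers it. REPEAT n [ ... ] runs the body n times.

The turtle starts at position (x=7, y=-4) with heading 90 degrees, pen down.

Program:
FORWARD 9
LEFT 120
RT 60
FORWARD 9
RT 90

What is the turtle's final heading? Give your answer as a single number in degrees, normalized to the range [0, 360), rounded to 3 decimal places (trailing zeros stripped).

Executing turtle program step by step:
Start: pos=(7,-4), heading=90, pen down
FD 9: (7,-4) -> (7,5) [heading=90, draw]
LT 120: heading 90 -> 210
RT 60: heading 210 -> 150
FD 9: (7,5) -> (-0.794,9.5) [heading=150, draw]
RT 90: heading 150 -> 60
Final: pos=(-0.794,9.5), heading=60, 2 segment(s) drawn

Answer: 60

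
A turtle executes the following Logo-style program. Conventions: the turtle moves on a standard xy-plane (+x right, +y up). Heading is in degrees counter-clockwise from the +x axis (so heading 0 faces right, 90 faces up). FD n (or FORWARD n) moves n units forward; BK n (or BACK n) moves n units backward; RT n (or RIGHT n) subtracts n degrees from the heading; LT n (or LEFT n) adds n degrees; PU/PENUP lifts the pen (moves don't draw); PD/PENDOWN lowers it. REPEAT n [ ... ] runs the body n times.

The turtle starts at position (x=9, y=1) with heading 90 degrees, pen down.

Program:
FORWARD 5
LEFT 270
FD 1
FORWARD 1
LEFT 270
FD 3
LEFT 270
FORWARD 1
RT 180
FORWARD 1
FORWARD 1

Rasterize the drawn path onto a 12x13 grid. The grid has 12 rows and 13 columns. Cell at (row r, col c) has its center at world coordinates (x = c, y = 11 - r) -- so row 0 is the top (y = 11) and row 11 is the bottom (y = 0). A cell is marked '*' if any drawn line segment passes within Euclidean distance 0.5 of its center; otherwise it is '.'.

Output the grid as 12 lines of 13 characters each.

Segment 0: (9,1) -> (9,6)
Segment 1: (9,6) -> (10,6)
Segment 2: (10,6) -> (11,6)
Segment 3: (11,6) -> (11,3)
Segment 4: (11,3) -> (10,3)
Segment 5: (10,3) -> (11,3)
Segment 6: (11,3) -> (12,3)

Answer: .............
.............
.............
.............
.............
.........***.
.........*.*.
.........*.*.
.........****
.........*...
.........*...
.............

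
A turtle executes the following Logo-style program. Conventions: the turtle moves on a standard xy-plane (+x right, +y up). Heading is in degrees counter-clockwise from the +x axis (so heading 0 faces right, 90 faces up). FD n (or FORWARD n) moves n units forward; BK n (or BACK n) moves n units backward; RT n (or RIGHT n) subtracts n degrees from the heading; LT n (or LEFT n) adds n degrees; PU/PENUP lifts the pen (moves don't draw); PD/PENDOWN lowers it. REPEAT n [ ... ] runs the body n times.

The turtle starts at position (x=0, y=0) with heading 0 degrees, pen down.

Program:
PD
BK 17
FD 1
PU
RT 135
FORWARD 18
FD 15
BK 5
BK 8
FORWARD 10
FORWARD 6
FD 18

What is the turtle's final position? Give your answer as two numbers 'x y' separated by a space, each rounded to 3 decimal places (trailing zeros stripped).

Answer: -54.184 -38.184

Derivation:
Executing turtle program step by step:
Start: pos=(0,0), heading=0, pen down
PD: pen down
BK 17: (0,0) -> (-17,0) [heading=0, draw]
FD 1: (-17,0) -> (-16,0) [heading=0, draw]
PU: pen up
RT 135: heading 0 -> 225
FD 18: (-16,0) -> (-28.728,-12.728) [heading=225, move]
FD 15: (-28.728,-12.728) -> (-39.335,-23.335) [heading=225, move]
BK 5: (-39.335,-23.335) -> (-35.799,-19.799) [heading=225, move]
BK 8: (-35.799,-19.799) -> (-30.142,-14.142) [heading=225, move]
FD 10: (-30.142,-14.142) -> (-37.213,-21.213) [heading=225, move]
FD 6: (-37.213,-21.213) -> (-41.456,-25.456) [heading=225, move]
FD 18: (-41.456,-25.456) -> (-54.184,-38.184) [heading=225, move]
Final: pos=(-54.184,-38.184), heading=225, 2 segment(s) drawn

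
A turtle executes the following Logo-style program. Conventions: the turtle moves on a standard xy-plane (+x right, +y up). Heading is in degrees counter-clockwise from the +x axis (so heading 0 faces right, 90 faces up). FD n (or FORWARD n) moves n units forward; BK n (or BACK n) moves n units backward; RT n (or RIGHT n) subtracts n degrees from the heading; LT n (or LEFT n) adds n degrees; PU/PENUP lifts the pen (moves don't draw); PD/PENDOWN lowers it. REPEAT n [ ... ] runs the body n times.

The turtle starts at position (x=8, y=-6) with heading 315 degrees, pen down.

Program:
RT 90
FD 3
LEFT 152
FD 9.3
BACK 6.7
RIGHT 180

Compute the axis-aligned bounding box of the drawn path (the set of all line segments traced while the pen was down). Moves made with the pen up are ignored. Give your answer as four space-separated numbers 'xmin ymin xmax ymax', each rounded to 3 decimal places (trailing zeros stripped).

Answer: 5.879 -8.121 14.772 -5.402

Derivation:
Executing turtle program step by step:
Start: pos=(8,-6), heading=315, pen down
RT 90: heading 315 -> 225
FD 3: (8,-6) -> (5.879,-8.121) [heading=225, draw]
LT 152: heading 225 -> 17
FD 9.3: (5.879,-8.121) -> (14.772,-5.402) [heading=17, draw]
BK 6.7: (14.772,-5.402) -> (8.365,-7.361) [heading=17, draw]
RT 180: heading 17 -> 197
Final: pos=(8.365,-7.361), heading=197, 3 segment(s) drawn

Segment endpoints: x in {5.879, 8, 8.365, 14.772}, y in {-8.121, -7.361, -6, -5.402}
xmin=5.879, ymin=-8.121, xmax=14.772, ymax=-5.402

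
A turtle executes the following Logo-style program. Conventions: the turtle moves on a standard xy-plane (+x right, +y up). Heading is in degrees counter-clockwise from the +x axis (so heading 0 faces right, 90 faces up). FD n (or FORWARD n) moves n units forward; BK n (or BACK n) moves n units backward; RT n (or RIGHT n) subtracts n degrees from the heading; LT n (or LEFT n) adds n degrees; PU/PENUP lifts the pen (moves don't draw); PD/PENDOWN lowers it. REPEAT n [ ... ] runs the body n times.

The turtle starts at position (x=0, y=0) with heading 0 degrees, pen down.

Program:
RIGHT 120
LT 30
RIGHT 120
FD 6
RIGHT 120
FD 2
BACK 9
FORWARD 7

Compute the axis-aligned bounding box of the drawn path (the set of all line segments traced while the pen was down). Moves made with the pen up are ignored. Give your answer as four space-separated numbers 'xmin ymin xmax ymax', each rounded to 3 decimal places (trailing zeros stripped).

Answer: -11.258 -0.5 0 4

Derivation:
Executing turtle program step by step:
Start: pos=(0,0), heading=0, pen down
RT 120: heading 0 -> 240
LT 30: heading 240 -> 270
RT 120: heading 270 -> 150
FD 6: (0,0) -> (-5.196,3) [heading=150, draw]
RT 120: heading 150 -> 30
FD 2: (-5.196,3) -> (-3.464,4) [heading=30, draw]
BK 9: (-3.464,4) -> (-11.258,-0.5) [heading=30, draw]
FD 7: (-11.258,-0.5) -> (-5.196,3) [heading=30, draw]
Final: pos=(-5.196,3), heading=30, 4 segment(s) drawn

Segment endpoints: x in {-11.258, -5.196, -5.196, -3.464, 0}, y in {-0.5, 0, 3, 3, 4}
xmin=-11.258, ymin=-0.5, xmax=0, ymax=4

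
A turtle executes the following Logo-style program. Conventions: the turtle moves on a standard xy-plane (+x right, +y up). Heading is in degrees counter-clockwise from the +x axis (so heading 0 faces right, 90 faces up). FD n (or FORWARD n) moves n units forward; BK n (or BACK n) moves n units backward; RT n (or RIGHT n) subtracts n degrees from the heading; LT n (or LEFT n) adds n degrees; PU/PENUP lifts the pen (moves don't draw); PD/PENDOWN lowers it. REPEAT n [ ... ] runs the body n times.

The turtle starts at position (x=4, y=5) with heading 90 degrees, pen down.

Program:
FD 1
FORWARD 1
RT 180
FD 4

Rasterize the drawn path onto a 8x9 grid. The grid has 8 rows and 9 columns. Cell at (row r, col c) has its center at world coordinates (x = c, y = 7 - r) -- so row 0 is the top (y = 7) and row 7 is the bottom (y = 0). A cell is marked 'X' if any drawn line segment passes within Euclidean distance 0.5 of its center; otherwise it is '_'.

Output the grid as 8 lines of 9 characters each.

Segment 0: (4,5) -> (4,6)
Segment 1: (4,6) -> (4,7)
Segment 2: (4,7) -> (4,3)

Answer: ____X____
____X____
____X____
____X____
____X____
_________
_________
_________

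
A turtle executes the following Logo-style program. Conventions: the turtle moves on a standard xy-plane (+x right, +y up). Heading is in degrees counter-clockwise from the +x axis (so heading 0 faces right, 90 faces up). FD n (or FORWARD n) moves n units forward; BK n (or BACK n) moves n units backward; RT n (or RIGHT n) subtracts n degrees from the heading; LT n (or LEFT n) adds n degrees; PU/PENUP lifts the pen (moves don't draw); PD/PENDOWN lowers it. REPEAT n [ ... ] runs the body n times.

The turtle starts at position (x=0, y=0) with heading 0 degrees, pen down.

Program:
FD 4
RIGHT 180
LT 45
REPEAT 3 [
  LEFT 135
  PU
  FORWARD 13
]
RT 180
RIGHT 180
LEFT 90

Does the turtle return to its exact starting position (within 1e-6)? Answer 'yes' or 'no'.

Executing turtle program step by step:
Start: pos=(0,0), heading=0, pen down
FD 4: (0,0) -> (4,0) [heading=0, draw]
RT 180: heading 0 -> 180
LT 45: heading 180 -> 225
REPEAT 3 [
  -- iteration 1/3 --
  LT 135: heading 225 -> 0
  PU: pen up
  FD 13: (4,0) -> (17,0) [heading=0, move]
  -- iteration 2/3 --
  LT 135: heading 0 -> 135
  PU: pen up
  FD 13: (17,0) -> (7.808,9.192) [heading=135, move]
  -- iteration 3/3 --
  LT 135: heading 135 -> 270
  PU: pen up
  FD 13: (7.808,9.192) -> (7.808,-3.808) [heading=270, move]
]
RT 180: heading 270 -> 90
RT 180: heading 90 -> 270
LT 90: heading 270 -> 0
Final: pos=(7.808,-3.808), heading=0, 1 segment(s) drawn

Start position: (0, 0)
Final position: (7.808, -3.808)
Distance = 8.687; >= 1e-6 -> NOT closed

Answer: no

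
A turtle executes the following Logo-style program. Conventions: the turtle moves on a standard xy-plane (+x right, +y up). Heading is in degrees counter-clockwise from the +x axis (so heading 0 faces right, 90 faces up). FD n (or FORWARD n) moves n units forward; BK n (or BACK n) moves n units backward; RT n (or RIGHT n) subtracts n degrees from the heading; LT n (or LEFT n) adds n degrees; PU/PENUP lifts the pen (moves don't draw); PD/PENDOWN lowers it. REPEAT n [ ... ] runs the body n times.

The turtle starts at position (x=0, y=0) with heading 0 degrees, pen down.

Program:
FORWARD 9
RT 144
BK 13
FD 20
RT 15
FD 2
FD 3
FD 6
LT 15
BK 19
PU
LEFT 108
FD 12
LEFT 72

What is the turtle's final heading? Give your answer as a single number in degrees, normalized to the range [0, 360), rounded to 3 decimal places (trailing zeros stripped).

Answer: 36

Derivation:
Executing turtle program step by step:
Start: pos=(0,0), heading=0, pen down
FD 9: (0,0) -> (9,0) [heading=0, draw]
RT 144: heading 0 -> 216
BK 13: (9,0) -> (19.517,7.641) [heading=216, draw]
FD 20: (19.517,7.641) -> (3.337,-4.114) [heading=216, draw]
RT 15: heading 216 -> 201
FD 2: (3.337,-4.114) -> (1.47,-4.831) [heading=201, draw]
FD 3: (1.47,-4.831) -> (-1.331,-5.906) [heading=201, draw]
FD 6: (-1.331,-5.906) -> (-6.933,-8.057) [heading=201, draw]
LT 15: heading 201 -> 216
BK 19: (-6.933,-8.057) -> (8.439,3.111) [heading=216, draw]
PU: pen up
LT 108: heading 216 -> 324
FD 12: (8.439,3.111) -> (18.147,-3.942) [heading=324, move]
LT 72: heading 324 -> 36
Final: pos=(18.147,-3.942), heading=36, 7 segment(s) drawn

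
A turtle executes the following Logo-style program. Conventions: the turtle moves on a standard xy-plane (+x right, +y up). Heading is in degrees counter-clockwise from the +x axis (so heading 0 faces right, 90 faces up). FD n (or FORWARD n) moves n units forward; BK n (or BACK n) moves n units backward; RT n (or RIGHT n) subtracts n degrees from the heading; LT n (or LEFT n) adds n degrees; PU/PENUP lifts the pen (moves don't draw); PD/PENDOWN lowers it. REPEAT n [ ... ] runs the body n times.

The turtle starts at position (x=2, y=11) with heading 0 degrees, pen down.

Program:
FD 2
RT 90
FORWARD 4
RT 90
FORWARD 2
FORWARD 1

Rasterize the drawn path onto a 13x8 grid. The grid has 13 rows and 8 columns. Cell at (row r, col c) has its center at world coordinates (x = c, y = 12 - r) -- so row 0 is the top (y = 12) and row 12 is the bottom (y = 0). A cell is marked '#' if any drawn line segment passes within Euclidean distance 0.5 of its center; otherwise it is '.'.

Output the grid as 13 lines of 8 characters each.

Answer: ........
..###...
....#...
....#...
....#...
.####...
........
........
........
........
........
........
........

Derivation:
Segment 0: (2,11) -> (4,11)
Segment 1: (4,11) -> (4,7)
Segment 2: (4,7) -> (2,7)
Segment 3: (2,7) -> (1,7)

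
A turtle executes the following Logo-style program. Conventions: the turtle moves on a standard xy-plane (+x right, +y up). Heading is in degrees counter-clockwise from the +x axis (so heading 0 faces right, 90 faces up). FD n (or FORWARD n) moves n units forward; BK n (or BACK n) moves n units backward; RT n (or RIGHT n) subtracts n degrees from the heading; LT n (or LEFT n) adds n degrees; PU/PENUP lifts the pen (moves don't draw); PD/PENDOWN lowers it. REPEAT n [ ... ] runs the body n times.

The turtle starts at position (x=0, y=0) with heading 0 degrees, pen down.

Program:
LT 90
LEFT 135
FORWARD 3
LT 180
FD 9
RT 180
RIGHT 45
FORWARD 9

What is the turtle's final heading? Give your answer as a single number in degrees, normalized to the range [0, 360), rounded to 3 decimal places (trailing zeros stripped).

Executing turtle program step by step:
Start: pos=(0,0), heading=0, pen down
LT 90: heading 0 -> 90
LT 135: heading 90 -> 225
FD 3: (0,0) -> (-2.121,-2.121) [heading=225, draw]
LT 180: heading 225 -> 45
FD 9: (-2.121,-2.121) -> (4.243,4.243) [heading=45, draw]
RT 180: heading 45 -> 225
RT 45: heading 225 -> 180
FD 9: (4.243,4.243) -> (-4.757,4.243) [heading=180, draw]
Final: pos=(-4.757,4.243), heading=180, 3 segment(s) drawn

Answer: 180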